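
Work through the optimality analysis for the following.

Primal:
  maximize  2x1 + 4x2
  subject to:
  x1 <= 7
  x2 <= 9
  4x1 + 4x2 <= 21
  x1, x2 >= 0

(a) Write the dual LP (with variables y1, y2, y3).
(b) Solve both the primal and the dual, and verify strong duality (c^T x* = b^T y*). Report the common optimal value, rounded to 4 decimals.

The standard primal-dual pair for 'max c^T x s.t. A x <= b, x >= 0' is:
  Dual:  min b^T y  s.t.  A^T y >= c,  y >= 0.

So the dual LP is:
  minimize  7y1 + 9y2 + 21y3
  subject to:
    y1 + 4y3 >= 2
    y2 + 4y3 >= 4
    y1, y2, y3 >= 0

Solving the primal: x* = (0, 5.25).
  primal value c^T x* = 21.
Solving the dual: y* = (0, 0, 1).
  dual value b^T y* = 21.
Strong duality: c^T x* = b^T y*. Confirmed.

21


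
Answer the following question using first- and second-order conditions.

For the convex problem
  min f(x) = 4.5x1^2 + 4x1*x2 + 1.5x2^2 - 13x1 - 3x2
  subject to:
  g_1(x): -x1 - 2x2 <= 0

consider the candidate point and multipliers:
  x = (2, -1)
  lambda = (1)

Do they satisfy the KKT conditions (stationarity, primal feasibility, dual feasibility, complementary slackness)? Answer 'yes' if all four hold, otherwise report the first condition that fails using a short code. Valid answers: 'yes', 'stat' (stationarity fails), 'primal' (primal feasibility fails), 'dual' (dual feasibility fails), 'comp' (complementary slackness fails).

Gradient of f: grad f(x) = Q x + c = (1, 2)
Constraint values g_i(x) = a_i^T x - b_i:
  g_1((2, -1)) = 0
Stationarity residual: grad f(x) + sum_i lambda_i a_i = (0, 0)
  -> stationarity OK
Primal feasibility (all g_i <= 0): OK
Dual feasibility (all lambda_i >= 0): OK
Complementary slackness (lambda_i * g_i(x) = 0 for all i): OK

Verdict: yes, KKT holds.

yes


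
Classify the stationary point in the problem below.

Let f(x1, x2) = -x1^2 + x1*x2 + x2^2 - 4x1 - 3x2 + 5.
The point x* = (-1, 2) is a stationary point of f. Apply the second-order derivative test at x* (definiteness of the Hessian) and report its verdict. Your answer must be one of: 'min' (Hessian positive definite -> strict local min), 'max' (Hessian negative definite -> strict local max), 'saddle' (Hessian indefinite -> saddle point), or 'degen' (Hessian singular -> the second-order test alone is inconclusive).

Compute the Hessian H = grad^2 f:
  H = [[-2, 1], [1, 2]]
Verify stationarity: grad f(x*) = H x* + g = (0, 0).
Eigenvalues of H: -2.2361, 2.2361.
Eigenvalues have mixed signs, so H is indefinite -> x* is a saddle point.

saddle


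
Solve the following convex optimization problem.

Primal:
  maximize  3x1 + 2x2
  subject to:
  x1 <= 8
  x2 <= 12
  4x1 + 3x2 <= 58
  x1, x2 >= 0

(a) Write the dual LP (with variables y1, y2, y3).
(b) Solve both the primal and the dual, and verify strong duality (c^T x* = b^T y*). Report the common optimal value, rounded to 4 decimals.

The standard primal-dual pair for 'max c^T x s.t. A x <= b, x >= 0' is:
  Dual:  min b^T y  s.t.  A^T y >= c,  y >= 0.

So the dual LP is:
  minimize  8y1 + 12y2 + 58y3
  subject to:
    y1 + 4y3 >= 3
    y2 + 3y3 >= 2
    y1, y2, y3 >= 0

Solving the primal: x* = (8, 8.6667).
  primal value c^T x* = 41.3333.
Solving the dual: y* = (0.3333, 0, 0.6667).
  dual value b^T y* = 41.3333.
Strong duality: c^T x* = b^T y*. Confirmed.

41.3333


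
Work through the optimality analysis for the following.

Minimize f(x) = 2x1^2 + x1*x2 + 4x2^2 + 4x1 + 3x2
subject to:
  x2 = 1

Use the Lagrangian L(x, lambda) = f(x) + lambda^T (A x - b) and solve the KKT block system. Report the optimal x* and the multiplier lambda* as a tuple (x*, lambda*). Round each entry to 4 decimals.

Form the Lagrangian:
  L(x, lambda) = (1/2) x^T Q x + c^T x + lambda^T (A x - b)
Stationarity (grad_x L = 0): Q x + c + A^T lambda = 0.
Primal feasibility: A x = b.

This gives the KKT block system:
  [ Q   A^T ] [ x     ]   [-c ]
  [ A    0  ] [ lambda ] = [ b ]

Solving the linear system:
  x*      = (-1.25, 1)
  lambda* = (-9.75)
  f(x*)   = 3.875

x* = (-1.25, 1), lambda* = (-9.75)


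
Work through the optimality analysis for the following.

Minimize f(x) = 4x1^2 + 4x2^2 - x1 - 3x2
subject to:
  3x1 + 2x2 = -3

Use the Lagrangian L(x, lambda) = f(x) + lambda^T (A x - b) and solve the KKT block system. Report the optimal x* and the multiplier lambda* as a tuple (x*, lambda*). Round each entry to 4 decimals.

Form the Lagrangian:
  L(x, lambda) = (1/2) x^T Q x + c^T x + lambda^T (A x - b)
Stationarity (grad_x L = 0): Q x + c + A^T lambda = 0.
Primal feasibility: A x = b.

This gives the KKT block system:
  [ Q   A^T ] [ x     ]   [-c ]
  [ A    0  ] [ lambda ] = [ b ]

Solving the linear system:
  x*      = (-0.8269, -0.2596)
  lambda* = (2.5385)
  f(x*)   = 4.6106

x* = (-0.8269, -0.2596), lambda* = (2.5385)


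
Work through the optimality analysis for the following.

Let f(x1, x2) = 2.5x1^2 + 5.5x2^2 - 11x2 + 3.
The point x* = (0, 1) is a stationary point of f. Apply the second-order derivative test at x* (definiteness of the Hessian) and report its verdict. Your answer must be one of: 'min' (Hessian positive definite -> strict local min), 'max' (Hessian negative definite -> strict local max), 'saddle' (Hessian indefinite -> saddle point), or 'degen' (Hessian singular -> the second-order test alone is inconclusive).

Compute the Hessian H = grad^2 f:
  H = [[5, 0], [0, 11]]
Verify stationarity: grad f(x*) = H x* + g = (0, 0).
Eigenvalues of H: 5, 11.
Both eigenvalues > 0, so H is positive definite -> x* is a strict local min.

min


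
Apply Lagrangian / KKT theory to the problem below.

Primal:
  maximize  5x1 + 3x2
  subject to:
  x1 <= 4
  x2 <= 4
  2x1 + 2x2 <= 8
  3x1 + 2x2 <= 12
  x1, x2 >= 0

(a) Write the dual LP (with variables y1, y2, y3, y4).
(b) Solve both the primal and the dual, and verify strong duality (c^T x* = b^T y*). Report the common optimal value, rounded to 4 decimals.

The standard primal-dual pair for 'max c^T x s.t. A x <= b, x >= 0' is:
  Dual:  min b^T y  s.t.  A^T y >= c,  y >= 0.

So the dual LP is:
  minimize  4y1 + 4y2 + 8y3 + 12y4
  subject to:
    y1 + 2y3 + 3y4 >= 5
    y2 + 2y3 + 2y4 >= 3
    y1, y2, y3, y4 >= 0

Solving the primal: x* = (4, 0).
  primal value c^T x* = 20.
Solving the dual: y* = (0, 0, 0, 1.6667).
  dual value b^T y* = 20.
Strong duality: c^T x* = b^T y*. Confirmed.

20


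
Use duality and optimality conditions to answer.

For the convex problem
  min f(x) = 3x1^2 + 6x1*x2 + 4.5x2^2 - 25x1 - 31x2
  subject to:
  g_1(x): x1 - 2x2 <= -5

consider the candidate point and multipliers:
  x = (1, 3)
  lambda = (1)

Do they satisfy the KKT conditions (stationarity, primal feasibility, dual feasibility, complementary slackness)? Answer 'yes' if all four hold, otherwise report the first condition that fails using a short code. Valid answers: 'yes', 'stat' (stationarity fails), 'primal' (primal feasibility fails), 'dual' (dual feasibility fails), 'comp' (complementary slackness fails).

Gradient of f: grad f(x) = Q x + c = (-1, 2)
Constraint values g_i(x) = a_i^T x - b_i:
  g_1((1, 3)) = 0
Stationarity residual: grad f(x) + sum_i lambda_i a_i = (0, 0)
  -> stationarity OK
Primal feasibility (all g_i <= 0): OK
Dual feasibility (all lambda_i >= 0): OK
Complementary slackness (lambda_i * g_i(x) = 0 for all i): OK

Verdict: yes, KKT holds.

yes


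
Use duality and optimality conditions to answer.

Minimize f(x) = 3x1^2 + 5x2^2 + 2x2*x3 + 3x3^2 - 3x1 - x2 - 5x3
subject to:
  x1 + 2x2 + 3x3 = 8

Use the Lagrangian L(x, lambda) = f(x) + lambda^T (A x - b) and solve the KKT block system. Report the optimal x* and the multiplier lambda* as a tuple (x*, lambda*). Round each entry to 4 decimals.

Form the Lagrangian:
  L(x, lambda) = (1/2) x^T Q x + c^T x + lambda^T (A x - b)
Stationarity (grad_x L = 0): Q x + c + A^T lambda = 0.
Primal feasibility: A x = b.

This gives the KKT block system:
  [ Q   A^T ] [ x     ]   [-c ]
  [ A    0  ] [ lambda ] = [ b ]

Solving the linear system:
  x*      = (0.9765, 0.2349, 2.1846)
  lambda* = (-2.8591)
  f(x*)   = 4.3926

x* = (0.9765, 0.2349, 2.1846), lambda* = (-2.8591)


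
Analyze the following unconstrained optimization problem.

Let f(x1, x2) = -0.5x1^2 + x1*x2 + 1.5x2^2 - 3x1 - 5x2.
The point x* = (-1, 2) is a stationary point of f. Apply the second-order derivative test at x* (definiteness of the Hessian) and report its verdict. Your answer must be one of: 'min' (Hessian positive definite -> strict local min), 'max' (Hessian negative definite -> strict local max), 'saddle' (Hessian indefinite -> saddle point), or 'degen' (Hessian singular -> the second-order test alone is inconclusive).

Compute the Hessian H = grad^2 f:
  H = [[-1, 1], [1, 3]]
Verify stationarity: grad f(x*) = H x* + g = (0, 0).
Eigenvalues of H: -1.2361, 3.2361.
Eigenvalues have mixed signs, so H is indefinite -> x* is a saddle point.

saddle


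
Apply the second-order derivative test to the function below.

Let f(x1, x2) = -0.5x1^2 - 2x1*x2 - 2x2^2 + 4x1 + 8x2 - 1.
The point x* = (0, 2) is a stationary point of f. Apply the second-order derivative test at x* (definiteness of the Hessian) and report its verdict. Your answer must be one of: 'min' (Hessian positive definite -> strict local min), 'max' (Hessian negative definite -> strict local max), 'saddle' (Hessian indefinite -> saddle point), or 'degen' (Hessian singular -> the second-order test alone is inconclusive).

Compute the Hessian H = grad^2 f:
  H = [[-1, -2], [-2, -4]]
Verify stationarity: grad f(x*) = H x* + g = (0, 0).
Eigenvalues of H: -5, 0.
H has a zero eigenvalue (singular; negative semidefinite but not definite), so H is neither positive definite, negative definite, nor indefinite. The second-order test alone is inconclusive -> degen.
(Indeed, f is constant along the null direction of H through x*, so x* is not a strict local extremum.)

degen


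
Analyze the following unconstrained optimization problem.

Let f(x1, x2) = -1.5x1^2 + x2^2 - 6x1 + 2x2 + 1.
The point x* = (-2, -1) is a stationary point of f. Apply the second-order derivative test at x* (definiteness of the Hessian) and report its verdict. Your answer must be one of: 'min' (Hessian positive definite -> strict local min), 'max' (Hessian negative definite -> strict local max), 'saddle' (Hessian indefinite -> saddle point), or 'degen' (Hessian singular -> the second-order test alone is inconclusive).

Compute the Hessian H = grad^2 f:
  H = [[-3, 0], [0, 2]]
Verify stationarity: grad f(x*) = H x* + g = (0, 0).
Eigenvalues of H: -3, 2.
Eigenvalues have mixed signs, so H is indefinite -> x* is a saddle point.

saddle


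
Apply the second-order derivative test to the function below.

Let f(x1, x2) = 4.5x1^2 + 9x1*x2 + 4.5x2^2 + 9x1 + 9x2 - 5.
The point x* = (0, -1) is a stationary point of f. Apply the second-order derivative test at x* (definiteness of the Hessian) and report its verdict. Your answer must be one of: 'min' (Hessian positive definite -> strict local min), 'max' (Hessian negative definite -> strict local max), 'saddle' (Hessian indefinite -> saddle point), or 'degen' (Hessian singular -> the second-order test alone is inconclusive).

Compute the Hessian H = grad^2 f:
  H = [[9, 9], [9, 9]]
Verify stationarity: grad f(x*) = H x* + g = (0, 0).
Eigenvalues of H: 0, 18.
H has a zero eigenvalue (singular; positive semidefinite but not definite), so H is neither positive definite, negative definite, nor indefinite. The second-order test alone is inconclusive -> degen.
(Indeed, f is constant along the null direction of H through x*, so x* is not a strict local extremum.)

degen


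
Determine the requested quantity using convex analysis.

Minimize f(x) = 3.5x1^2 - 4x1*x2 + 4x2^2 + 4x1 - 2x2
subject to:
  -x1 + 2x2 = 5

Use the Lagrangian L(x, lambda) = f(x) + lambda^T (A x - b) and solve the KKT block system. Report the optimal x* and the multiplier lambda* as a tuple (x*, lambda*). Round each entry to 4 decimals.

Form the Lagrangian:
  L(x, lambda) = (1/2) x^T Q x + c^T x + lambda^T (A x - b)
Stationarity (grad_x L = 0): Q x + c + A^T lambda = 0.
Primal feasibility: A x = b.

This gives the KKT block system:
  [ Q   A^T ] [ x     ]   [-c ]
  [ A    0  ] [ lambda ] = [ b ]

Solving the linear system:
  x*      = (-0.6, 2.2)
  lambda* = (-9)
  f(x*)   = 19.1

x* = (-0.6, 2.2), lambda* = (-9)


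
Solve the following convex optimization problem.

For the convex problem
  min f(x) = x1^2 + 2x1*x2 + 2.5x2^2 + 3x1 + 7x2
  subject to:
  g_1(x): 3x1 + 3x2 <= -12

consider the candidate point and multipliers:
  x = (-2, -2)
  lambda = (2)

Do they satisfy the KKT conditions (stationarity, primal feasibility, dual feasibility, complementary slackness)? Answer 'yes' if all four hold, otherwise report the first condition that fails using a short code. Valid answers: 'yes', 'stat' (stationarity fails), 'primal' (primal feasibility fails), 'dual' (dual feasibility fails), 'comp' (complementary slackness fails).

Gradient of f: grad f(x) = Q x + c = (-5, -7)
Constraint values g_i(x) = a_i^T x - b_i:
  g_1((-2, -2)) = 0
Stationarity residual: grad f(x) + sum_i lambda_i a_i = (1, -1)
  -> stationarity FAILS
Primal feasibility (all g_i <= 0): OK
Dual feasibility (all lambda_i >= 0): OK
Complementary slackness (lambda_i * g_i(x) = 0 for all i): OK

Verdict: the first failing condition is stationarity -> stat.

stat


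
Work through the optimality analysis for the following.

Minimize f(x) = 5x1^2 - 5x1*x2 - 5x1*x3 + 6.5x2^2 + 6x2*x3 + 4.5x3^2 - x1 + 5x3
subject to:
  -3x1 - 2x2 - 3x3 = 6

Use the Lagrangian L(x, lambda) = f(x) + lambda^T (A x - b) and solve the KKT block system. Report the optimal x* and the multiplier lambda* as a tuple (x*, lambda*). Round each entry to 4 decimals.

Form the Lagrangian:
  L(x, lambda) = (1/2) x^T Q x + c^T x + lambda^T (A x - b)
Stationarity (grad_x L = 0): Q x + c + A^T lambda = 0.
Primal feasibility: A x = b.

This gives the KKT block system:
  [ Q   A^T ] [ x     ]   [-c ]
  [ A    0  ] [ lambda ] = [ b ]

Solving the linear system:
  x*      = (-0.7453, 0.2324, -1.4096)
  lambda* = (-0.8554)
  f(x*)   = -0.5852

x* = (-0.7453, 0.2324, -1.4096), lambda* = (-0.8554)


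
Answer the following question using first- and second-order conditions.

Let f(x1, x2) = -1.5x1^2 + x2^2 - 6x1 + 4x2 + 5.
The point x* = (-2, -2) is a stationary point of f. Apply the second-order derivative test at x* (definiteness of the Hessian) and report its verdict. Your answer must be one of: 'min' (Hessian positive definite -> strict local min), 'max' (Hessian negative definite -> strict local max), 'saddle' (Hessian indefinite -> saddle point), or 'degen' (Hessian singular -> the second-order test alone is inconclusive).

Compute the Hessian H = grad^2 f:
  H = [[-3, 0], [0, 2]]
Verify stationarity: grad f(x*) = H x* + g = (0, 0).
Eigenvalues of H: -3, 2.
Eigenvalues have mixed signs, so H is indefinite -> x* is a saddle point.

saddle


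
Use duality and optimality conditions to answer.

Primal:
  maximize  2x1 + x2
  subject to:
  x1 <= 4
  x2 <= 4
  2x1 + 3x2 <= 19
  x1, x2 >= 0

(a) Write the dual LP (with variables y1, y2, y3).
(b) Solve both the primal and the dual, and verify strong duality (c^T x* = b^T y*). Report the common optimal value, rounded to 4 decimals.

The standard primal-dual pair for 'max c^T x s.t. A x <= b, x >= 0' is:
  Dual:  min b^T y  s.t.  A^T y >= c,  y >= 0.

So the dual LP is:
  minimize  4y1 + 4y2 + 19y3
  subject to:
    y1 + 2y3 >= 2
    y2 + 3y3 >= 1
    y1, y2, y3 >= 0

Solving the primal: x* = (4, 3.6667).
  primal value c^T x* = 11.6667.
Solving the dual: y* = (1.3333, 0, 0.3333).
  dual value b^T y* = 11.6667.
Strong duality: c^T x* = b^T y*. Confirmed.

11.6667


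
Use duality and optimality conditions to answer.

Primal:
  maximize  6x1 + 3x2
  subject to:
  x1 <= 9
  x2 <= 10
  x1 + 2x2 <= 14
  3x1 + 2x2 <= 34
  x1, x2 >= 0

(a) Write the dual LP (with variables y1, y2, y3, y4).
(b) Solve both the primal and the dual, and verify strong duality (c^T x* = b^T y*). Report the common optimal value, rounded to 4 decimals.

The standard primal-dual pair for 'max c^T x s.t. A x <= b, x >= 0' is:
  Dual:  min b^T y  s.t.  A^T y >= c,  y >= 0.

So the dual LP is:
  minimize  9y1 + 10y2 + 14y3 + 34y4
  subject to:
    y1 + y3 + 3y4 >= 6
    y2 + 2y3 + 2y4 >= 3
    y1, y2, y3, y4 >= 0

Solving the primal: x* = (9, 2.5).
  primal value c^T x* = 61.5.
Solving the dual: y* = (4.5, 0, 1.5, 0).
  dual value b^T y* = 61.5.
Strong duality: c^T x* = b^T y*. Confirmed.

61.5


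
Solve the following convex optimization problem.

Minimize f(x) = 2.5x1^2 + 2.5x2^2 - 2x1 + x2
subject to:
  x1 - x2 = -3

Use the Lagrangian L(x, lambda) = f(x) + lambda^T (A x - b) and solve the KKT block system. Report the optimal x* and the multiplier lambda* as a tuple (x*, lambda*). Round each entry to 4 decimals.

Form the Lagrangian:
  L(x, lambda) = (1/2) x^T Q x + c^T x + lambda^T (A x - b)
Stationarity (grad_x L = 0): Q x + c + A^T lambda = 0.
Primal feasibility: A x = b.

This gives the KKT block system:
  [ Q   A^T ] [ x     ]   [-c ]
  [ A    0  ] [ lambda ] = [ b ]

Solving the linear system:
  x*      = (-1.4, 1.6)
  lambda* = (9)
  f(x*)   = 15.7

x* = (-1.4, 1.6), lambda* = (9)


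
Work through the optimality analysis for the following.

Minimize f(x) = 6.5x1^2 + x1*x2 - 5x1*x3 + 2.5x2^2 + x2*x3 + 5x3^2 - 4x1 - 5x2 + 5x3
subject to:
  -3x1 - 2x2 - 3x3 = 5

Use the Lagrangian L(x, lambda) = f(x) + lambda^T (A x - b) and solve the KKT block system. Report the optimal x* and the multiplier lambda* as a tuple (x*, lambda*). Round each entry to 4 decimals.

Form the Lagrangian:
  L(x, lambda) = (1/2) x^T Q x + c^T x + lambda^T (A x - b)
Stationarity (grad_x L = 0): Q x + c + A^T lambda = 0.
Primal feasibility: A x = b.

This gives the KKT block system:
  [ Q   A^T ] [ x     ]   [-c ]
  [ A    0  ] [ lambda ] = [ b ]

Solving the linear system:
  x*      = (-0.7078, 0.7356, -1.4493)
  lambda* = (-1.7396)
  f(x*)   = 0.3022

x* = (-0.7078, 0.7356, -1.4493), lambda* = (-1.7396)


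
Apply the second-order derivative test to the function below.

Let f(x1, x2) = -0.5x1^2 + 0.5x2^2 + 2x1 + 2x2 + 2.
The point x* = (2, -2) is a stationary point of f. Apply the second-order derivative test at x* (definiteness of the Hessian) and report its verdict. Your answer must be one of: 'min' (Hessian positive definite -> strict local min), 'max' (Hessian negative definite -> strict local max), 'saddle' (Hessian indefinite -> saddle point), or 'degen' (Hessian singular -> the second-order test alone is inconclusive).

Compute the Hessian H = grad^2 f:
  H = [[-1, 0], [0, 1]]
Verify stationarity: grad f(x*) = H x* + g = (0, 0).
Eigenvalues of H: -1, 1.
Eigenvalues have mixed signs, so H is indefinite -> x* is a saddle point.

saddle


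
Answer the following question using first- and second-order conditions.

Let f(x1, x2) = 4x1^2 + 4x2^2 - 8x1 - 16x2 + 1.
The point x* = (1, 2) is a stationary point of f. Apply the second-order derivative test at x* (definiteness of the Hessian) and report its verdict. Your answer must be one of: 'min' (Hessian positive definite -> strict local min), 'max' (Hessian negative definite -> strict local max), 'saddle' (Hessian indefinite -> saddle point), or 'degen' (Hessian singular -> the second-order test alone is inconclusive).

Compute the Hessian H = grad^2 f:
  H = [[8, 0], [0, 8]]
Verify stationarity: grad f(x*) = H x* + g = (0, 0).
Eigenvalues of H: 8, 8.
Both eigenvalues > 0, so H is positive definite -> x* is a strict local min.

min


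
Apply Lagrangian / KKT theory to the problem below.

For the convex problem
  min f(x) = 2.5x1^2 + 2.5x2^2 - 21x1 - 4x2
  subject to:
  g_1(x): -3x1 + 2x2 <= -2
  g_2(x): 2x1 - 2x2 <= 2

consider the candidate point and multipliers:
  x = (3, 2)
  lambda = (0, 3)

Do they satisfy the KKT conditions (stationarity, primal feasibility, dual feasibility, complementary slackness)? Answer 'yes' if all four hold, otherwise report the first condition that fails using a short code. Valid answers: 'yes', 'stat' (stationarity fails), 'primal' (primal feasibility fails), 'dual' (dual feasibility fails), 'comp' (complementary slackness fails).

Gradient of f: grad f(x) = Q x + c = (-6, 6)
Constraint values g_i(x) = a_i^T x - b_i:
  g_1((3, 2)) = -3
  g_2((3, 2)) = 0
Stationarity residual: grad f(x) + sum_i lambda_i a_i = (0, 0)
  -> stationarity OK
Primal feasibility (all g_i <= 0): OK
Dual feasibility (all lambda_i >= 0): OK
Complementary slackness (lambda_i * g_i(x) = 0 for all i): OK

Verdict: yes, KKT holds.

yes


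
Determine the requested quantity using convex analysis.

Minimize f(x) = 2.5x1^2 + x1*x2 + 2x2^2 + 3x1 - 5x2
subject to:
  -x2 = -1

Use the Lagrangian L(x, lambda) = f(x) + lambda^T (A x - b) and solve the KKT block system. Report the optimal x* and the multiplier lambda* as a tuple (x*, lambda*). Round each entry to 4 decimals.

Form the Lagrangian:
  L(x, lambda) = (1/2) x^T Q x + c^T x + lambda^T (A x - b)
Stationarity (grad_x L = 0): Q x + c + A^T lambda = 0.
Primal feasibility: A x = b.

This gives the KKT block system:
  [ Q   A^T ] [ x     ]   [-c ]
  [ A    0  ] [ lambda ] = [ b ]

Solving the linear system:
  x*      = (-0.8, 1)
  lambda* = (-1.8)
  f(x*)   = -4.6

x* = (-0.8, 1), lambda* = (-1.8)


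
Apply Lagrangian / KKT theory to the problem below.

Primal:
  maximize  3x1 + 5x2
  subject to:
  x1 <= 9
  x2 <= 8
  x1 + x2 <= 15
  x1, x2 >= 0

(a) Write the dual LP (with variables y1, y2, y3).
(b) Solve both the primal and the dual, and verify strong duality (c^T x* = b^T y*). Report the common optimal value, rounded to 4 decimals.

The standard primal-dual pair for 'max c^T x s.t. A x <= b, x >= 0' is:
  Dual:  min b^T y  s.t.  A^T y >= c,  y >= 0.

So the dual LP is:
  minimize  9y1 + 8y2 + 15y3
  subject to:
    y1 + y3 >= 3
    y2 + y3 >= 5
    y1, y2, y3 >= 0

Solving the primal: x* = (7, 8).
  primal value c^T x* = 61.
Solving the dual: y* = (0, 2, 3).
  dual value b^T y* = 61.
Strong duality: c^T x* = b^T y*. Confirmed.

61


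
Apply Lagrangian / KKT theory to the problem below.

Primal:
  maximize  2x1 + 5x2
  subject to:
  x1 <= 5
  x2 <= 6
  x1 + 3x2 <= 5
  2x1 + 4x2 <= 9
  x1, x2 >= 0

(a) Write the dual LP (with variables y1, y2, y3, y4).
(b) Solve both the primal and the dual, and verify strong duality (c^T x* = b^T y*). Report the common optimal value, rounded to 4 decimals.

The standard primal-dual pair for 'max c^T x s.t. A x <= b, x >= 0' is:
  Dual:  min b^T y  s.t.  A^T y >= c,  y >= 0.

So the dual LP is:
  minimize  5y1 + 6y2 + 5y3 + 9y4
  subject to:
    y1 + y3 + 2y4 >= 2
    y2 + 3y3 + 4y4 >= 5
    y1, y2, y3, y4 >= 0

Solving the primal: x* = (3.5, 0.5).
  primal value c^T x* = 9.5.
Solving the dual: y* = (0, 0, 1, 0.5).
  dual value b^T y* = 9.5.
Strong duality: c^T x* = b^T y*. Confirmed.

9.5


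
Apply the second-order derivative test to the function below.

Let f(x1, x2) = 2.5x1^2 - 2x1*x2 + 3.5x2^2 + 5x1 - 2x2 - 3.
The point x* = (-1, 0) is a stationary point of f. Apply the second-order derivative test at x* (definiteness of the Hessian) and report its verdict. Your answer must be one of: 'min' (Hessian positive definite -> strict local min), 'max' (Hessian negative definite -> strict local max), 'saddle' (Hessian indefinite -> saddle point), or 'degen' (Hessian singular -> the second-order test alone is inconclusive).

Compute the Hessian H = grad^2 f:
  H = [[5, -2], [-2, 7]]
Verify stationarity: grad f(x*) = H x* + g = (0, 0).
Eigenvalues of H: 3.7639, 8.2361.
Both eigenvalues > 0, so H is positive definite -> x* is a strict local min.

min


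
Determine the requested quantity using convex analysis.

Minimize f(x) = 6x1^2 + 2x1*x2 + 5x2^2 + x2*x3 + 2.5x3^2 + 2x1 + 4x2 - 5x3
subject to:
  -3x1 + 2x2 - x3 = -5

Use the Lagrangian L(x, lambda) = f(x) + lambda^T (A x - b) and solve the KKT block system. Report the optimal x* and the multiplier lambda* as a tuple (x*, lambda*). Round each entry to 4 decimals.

Form the Lagrangian:
  L(x, lambda) = (1/2) x^T Q x + c^T x + lambda^T (A x - b)
Stationarity (grad_x L = 0): Q x + c + A^T lambda = 0.
Primal feasibility: A x = b.

This gives the KKT block system:
  [ Q   A^T ] [ x     ]   [-c ]
  [ A    0  ] [ lambda ] = [ b ]

Solving the linear system:
  x*      = (0.4637, -1.0184, 1.5722)
  lambda* = (1.8424)
  f(x*)   = -0.8976

x* = (0.4637, -1.0184, 1.5722), lambda* = (1.8424)


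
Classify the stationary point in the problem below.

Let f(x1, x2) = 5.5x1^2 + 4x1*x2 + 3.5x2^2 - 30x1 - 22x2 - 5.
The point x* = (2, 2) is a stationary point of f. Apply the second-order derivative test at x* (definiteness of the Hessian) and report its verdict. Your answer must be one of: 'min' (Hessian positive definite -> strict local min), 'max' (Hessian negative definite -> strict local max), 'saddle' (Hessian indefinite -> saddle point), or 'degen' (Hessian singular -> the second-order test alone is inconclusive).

Compute the Hessian H = grad^2 f:
  H = [[11, 4], [4, 7]]
Verify stationarity: grad f(x*) = H x* + g = (0, 0).
Eigenvalues of H: 4.5279, 13.4721.
Both eigenvalues > 0, so H is positive definite -> x* is a strict local min.

min


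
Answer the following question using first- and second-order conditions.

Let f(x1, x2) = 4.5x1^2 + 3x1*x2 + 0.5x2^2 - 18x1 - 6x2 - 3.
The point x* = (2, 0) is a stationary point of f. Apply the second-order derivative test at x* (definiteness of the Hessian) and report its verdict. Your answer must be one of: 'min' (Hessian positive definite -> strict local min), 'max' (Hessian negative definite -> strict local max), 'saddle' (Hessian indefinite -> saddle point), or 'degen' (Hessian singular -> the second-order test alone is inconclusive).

Compute the Hessian H = grad^2 f:
  H = [[9, 3], [3, 1]]
Verify stationarity: grad f(x*) = H x* + g = (0, 0).
Eigenvalues of H: 0, 10.
H has a zero eigenvalue (singular; positive semidefinite but not definite), so H is neither positive definite, negative definite, nor indefinite. The second-order test alone is inconclusive -> degen.
(Indeed, f is constant along the null direction of H through x*, so x* is not a strict local extremum.)

degen


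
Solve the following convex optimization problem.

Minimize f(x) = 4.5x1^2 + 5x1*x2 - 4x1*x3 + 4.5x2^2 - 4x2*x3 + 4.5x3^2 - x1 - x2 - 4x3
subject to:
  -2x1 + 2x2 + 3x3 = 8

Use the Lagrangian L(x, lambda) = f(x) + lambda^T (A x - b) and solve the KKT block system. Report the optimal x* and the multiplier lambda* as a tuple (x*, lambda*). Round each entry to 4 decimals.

Form the Lagrangian:
  L(x, lambda) = (1/2) x^T Q x + c^T x + lambda^T (A x - b)
Stationarity (grad_x L = 0): Q x + c + A^T lambda = 0.
Primal feasibility: A x = b.

This gives the KKT block system:
  [ Q   A^T ] [ x     ]   [-c ]
  [ A    0  ] [ lambda ] = [ b ]

Solving the linear system:
  x*      = (-0.3981, 1.3854, 1.4777)
  lambda* = (-1.7834)
  f(x*)   = 3.6847

x* = (-0.3981, 1.3854, 1.4777), lambda* = (-1.7834)


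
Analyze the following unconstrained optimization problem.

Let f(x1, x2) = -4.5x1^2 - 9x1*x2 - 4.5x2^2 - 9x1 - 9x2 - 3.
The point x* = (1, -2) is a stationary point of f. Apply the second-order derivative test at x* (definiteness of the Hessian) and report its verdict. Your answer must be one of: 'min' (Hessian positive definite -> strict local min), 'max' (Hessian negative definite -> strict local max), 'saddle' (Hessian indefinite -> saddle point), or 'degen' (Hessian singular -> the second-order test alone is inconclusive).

Compute the Hessian H = grad^2 f:
  H = [[-9, -9], [-9, -9]]
Verify stationarity: grad f(x*) = H x* + g = (0, 0).
Eigenvalues of H: -18, 0.
H has a zero eigenvalue (singular; negative semidefinite but not definite), so H is neither positive definite, negative definite, nor indefinite. The second-order test alone is inconclusive -> degen.
(Indeed, f is constant along the null direction of H through x*, so x* is not a strict local extremum.)

degen


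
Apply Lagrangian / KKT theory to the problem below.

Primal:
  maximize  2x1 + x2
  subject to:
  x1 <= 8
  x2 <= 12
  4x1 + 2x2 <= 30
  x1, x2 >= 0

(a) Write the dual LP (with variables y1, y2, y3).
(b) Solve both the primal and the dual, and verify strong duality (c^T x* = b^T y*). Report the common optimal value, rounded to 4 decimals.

The standard primal-dual pair for 'max c^T x s.t. A x <= b, x >= 0' is:
  Dual:  min b^T y  s.t.  A^T y >= c,  y >= 0.

So the dual LP is:
  minimize  8y1 + 12y2 + 30y3
  subject to:
    y1 + 4y3 >= 2
    y2 + 2y3 >= 1
    y1, y2, y3 >= 0

Solving the primal: x* = (7.5, 0).
  primal value c^T x* = 15.
Solving the dual: y* = (0, 0, 0.5).
  dual value b^T y* = 15.
Strong duality: c^T x* = b^T y*. Confirmed.

15


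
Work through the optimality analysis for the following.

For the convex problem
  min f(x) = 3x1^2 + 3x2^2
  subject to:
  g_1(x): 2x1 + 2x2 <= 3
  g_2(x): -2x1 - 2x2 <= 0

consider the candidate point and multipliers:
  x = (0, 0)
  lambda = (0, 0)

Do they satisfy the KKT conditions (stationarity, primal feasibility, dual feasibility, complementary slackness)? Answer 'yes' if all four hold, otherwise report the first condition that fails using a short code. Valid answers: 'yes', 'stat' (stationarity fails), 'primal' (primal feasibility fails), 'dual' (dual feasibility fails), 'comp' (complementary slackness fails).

Gradient of f: grad f(x) = Q x + c = (0, 0)
Constraint values g_i(x) = a_i^T x - b_i:
  g_1((0, 0)) = -3
  g_2((0, 0)) = 0
Stationarity residual: grad f(x) + sum_i lambda_i a_i = (0, 0)
  -> stationarity OK
Primal feasibility (all g_i <= 0): OK
Dual feasibility (all lambda_i >= 0): OK
Complementary slackness (lambda_i * g_i(x) = 0 for all i): OK

Verdict: yes, KKT holds.

yes


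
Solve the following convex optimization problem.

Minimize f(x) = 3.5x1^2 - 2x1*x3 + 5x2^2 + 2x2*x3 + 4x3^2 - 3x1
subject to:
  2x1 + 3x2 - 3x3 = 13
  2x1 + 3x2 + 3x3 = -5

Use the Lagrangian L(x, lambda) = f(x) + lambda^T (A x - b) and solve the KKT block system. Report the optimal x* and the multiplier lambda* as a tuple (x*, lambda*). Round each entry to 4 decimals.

Form the Lagrangian:
  L(x, lambda) = (1/2) x^T Q x + c^T x + lambda^T (A x - b)
Stationarity (grad_x L = 0): Q x + c + A^T lambda = 0.
Primal feasibility: A x = b.

This gives the KKT block system:
  [ Q   A^T ] [ x     ]   [-c ]
  [ A    0  ] [ lambda ] = [ b ]

Solving the linear system:
  x*      = (0.165, 1.2233, -3)
  lambda* = (-4.6861, 2.6084)
  f(x*)   = 36.733

x* = (0.165, 1.2233, -3), lambda* = (-4.6861, 2.6084)


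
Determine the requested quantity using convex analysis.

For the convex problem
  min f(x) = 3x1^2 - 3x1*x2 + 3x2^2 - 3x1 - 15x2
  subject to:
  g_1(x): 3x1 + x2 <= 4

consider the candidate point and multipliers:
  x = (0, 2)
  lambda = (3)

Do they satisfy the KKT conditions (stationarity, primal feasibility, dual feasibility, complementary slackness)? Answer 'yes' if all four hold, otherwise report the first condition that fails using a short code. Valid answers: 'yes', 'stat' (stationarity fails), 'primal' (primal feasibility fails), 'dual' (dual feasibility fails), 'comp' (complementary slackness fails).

Gradient of f: grad f(x) = Q x + c = (-9, -3)
Constraint values g_i(x) = a_i^T x - b_i:
  g_1((0, 2)) = -2
Stationarity residual: grad f(x) + sum_i lambda_i a_i = (0, 0)
  -> stationarity OK
Primal feasibility (all g_i <= 0): OK
Dual feasibility (all lambda_i >= 0): OK
Complementary slackness (lambda_i * g_i(x) = 0 for all i): FAILS

Verdict: the first failing condition is complementary_slackness -> comp.

comp


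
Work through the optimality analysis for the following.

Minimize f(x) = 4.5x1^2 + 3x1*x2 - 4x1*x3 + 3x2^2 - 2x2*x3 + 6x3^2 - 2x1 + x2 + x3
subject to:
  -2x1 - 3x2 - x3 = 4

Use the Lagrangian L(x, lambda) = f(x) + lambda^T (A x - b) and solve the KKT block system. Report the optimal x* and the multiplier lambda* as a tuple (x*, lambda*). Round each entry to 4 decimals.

Form the Lagrangian:
  L(x, lambda) = (1/2) x^T Q x + c^T x + lambda^T (A x - b)
Stationarity (grad_x L = 0): Q x + c + A^T lambda = 0.
Primal feasibility: A x = b.

This gives the KKT block system:
  [ Q   A^T ] [ x     ]   [-c ]
  [ A    0  ] [ lambda ] = [ b ]

Solving the linear system:
  x*      = (0.0458, -1.2236, -0.4209)
  lambda* = (-1.7874)
  f(x*)   = 2.7067

x* = (0.0458, -1.2236, -0.4209), lambda* = (-1.7874)


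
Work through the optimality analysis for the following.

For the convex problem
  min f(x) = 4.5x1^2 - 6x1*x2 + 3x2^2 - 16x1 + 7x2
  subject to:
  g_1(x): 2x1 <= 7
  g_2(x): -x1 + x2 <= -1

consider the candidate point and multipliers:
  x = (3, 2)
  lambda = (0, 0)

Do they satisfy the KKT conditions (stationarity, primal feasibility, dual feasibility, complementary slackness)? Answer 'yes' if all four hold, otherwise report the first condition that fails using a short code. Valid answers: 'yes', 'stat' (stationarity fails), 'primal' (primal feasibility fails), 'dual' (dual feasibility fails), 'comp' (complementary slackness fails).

Gradient of f: grad f(x) = Q x + c = (-1, 1)
Constraint values g_i(x) = a_i^T x - b_i:
  g_1((3, 2)) = -1
  g_2((3, 2)) = 0
Stationarity residual: grad f(x) + sum_i lambda_i a_i = (-1, 1)
  -> stationarity FAILS
Primal feasibility (all g_i <= 0): OK
Dual feasibility (all lambda_i >= 0): OK
Complementary slackness (lambda_i * g_i(x) = 0 for all i): OK

Verdict: the first failing condition is stationarity -> stat.

stat


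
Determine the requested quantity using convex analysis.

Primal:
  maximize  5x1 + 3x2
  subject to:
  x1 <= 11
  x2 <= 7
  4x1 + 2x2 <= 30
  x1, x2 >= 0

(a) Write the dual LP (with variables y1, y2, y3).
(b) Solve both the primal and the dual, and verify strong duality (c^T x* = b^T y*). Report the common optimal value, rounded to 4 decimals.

The standard primal-dual pair for 'max c^T x s.t. A x <= b, x >= 0' is:
  Dual:  min b^T y  s.t.  A^T y >= c,  y >= 0.

So the dual LP is:
  minimize  11y1 + 7y2 + 30y3
  subject to:
    y1 + 4y3 >= 5
    y2 + 2y3 >= 3
    y1, y2, y3 >= 0

Solving the primal: x* = (4, 7).
  primal value c^T x* = 41.
Solving the dual: y* = (0, 0.5, 1.25).
  dual value b^T y* = 41.
Strong duality: c^T x* = b^T y*. Confirmed.

41


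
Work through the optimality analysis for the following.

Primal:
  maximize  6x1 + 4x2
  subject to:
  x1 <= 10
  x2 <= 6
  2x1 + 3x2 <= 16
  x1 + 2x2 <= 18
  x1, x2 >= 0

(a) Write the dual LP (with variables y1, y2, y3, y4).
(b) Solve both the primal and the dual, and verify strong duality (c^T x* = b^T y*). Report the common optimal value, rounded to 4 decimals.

The standard primal-dual pair for 'max c^T x s.t. A x <= b, x >= 0' is:
  Dual:  min b^T y  s.t.  A^T y >= c,  y >= 0.

So the dual LP is:
  minimize  10y1 + 6y2 + 16y3 + 18y4
  subject to:
    y1 + 2y3 + y4 >= 6
    y2 + 3y3 + 2y4 >= 4
    y1, y2, y3, y4 >= 0

Solving the primal: x* = (8, 0).
  primal value c^T x* = 48.
Solving the dual: y* = (0, 0, 3, 0).
  dual value b^T y* = 48.
Strong duality: c^T x* = b^T y*. Confirmed.

48


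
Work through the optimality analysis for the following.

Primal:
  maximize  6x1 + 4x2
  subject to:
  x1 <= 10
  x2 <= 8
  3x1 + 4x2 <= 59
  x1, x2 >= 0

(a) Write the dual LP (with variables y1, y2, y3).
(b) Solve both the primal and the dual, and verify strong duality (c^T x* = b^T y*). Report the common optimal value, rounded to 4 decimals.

The standard primal-dual pair for 'max c^T x s.t. A x <= b, x >= 0' is:
  Dual:  min b^T y  s.t.  A^T y >= c,  y >= 0.

So the dual LP is:
  minimize  10y1 + 8y2 + 59y3
  subject to:
    y1 + 3y3 >= 6
    y2 + 4y3 >= 4
    y1, y2, y3 >= 0

Solving the primal: x* = (10, 7.25).
  primal value c^T x* = 89.
Solving the dual: y* = (3, 0, 1).
  dual value b^T y* = 89.
Strong duality: c^T x* = b^T y*. Confirmed.

89


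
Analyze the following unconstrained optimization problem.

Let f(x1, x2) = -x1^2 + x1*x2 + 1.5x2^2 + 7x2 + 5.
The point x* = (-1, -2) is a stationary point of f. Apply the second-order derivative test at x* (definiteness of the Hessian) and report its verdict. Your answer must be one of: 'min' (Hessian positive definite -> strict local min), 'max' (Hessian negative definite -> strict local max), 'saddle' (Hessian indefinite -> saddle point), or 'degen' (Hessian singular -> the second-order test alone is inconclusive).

Compute the Hessian H = grad^2 f:
  H = [[-2, 1], [1, 3]]
Verify stationarity: grad f(x*) = H x* + g = (0, 0).
Eigenvalues of H: -2.1926, 3.1926.
Eigenvalues have mixed signs, so H is indefinite -> x* is a saddle point.

saddle


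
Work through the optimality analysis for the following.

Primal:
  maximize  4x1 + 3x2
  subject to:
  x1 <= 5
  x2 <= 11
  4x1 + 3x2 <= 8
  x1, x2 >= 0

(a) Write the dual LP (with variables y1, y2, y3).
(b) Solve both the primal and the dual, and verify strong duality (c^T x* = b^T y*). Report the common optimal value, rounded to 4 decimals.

The standard primal-dual pair for 'max c^T x s.t. A x <= b, x >= 0' is:
  Dual:  min b^T y  s.t.  A^T y >= c,  y >= 0.

So the dual LP is:
  minimize  5y1 + 11y2 + 8y3
  subject to:
    y1 + 4y3 >= 4
    y2 + 3y3 >= 3
    y1, y2, y3 >= 0

Solving the primal: x* = (2, 0).
  primal value c^T x* = 8.
Solving the dual: y* = (0, 0, 1).
  dual value b^T y* = 8.
Strong duality: c^T x* = b^T y*. Confirmed.

8


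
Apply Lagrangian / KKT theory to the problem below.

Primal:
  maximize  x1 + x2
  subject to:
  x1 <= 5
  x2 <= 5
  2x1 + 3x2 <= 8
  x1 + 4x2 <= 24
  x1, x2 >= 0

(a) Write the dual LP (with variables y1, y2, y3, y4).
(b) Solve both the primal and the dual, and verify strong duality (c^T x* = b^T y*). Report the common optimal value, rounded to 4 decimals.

The standard primal-dual pair for 'max c^T x s.t. A x <= b, x >= 0' is:
  Dual:  min b^T y  s.t.  A^T y >= c,  y >= 0.

So the dual LP is:
  minimize  5y1 + 5y2 + 8y3 + 24y4
  subject to:
    y1 + 2y3 + y4 >= 1
    y2 + 3y3 + 4y4 >= 1
    y1, y2, y3, y4 >= 0

Solving the primal: x* = (4, 0).
  primal value c^T x* = 4.
Solving the dual: y* = (0, 0, 0.5, 0).
  dual value b^T y* = 4.
Strong duality: c^T x* = b^T y*. Confirmed.

4


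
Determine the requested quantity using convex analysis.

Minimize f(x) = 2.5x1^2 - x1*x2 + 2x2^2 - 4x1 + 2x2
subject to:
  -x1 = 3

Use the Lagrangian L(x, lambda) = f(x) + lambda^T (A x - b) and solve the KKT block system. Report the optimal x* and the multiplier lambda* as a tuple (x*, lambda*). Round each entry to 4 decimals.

Form the Lagrangian:
  L(x, lambda) = (1/2) x^T Q x + c^T x + lambda^T (A x - b)
Stationarity (grad_x L = 0): Q x + c + A^T lambda = 0.
Primal feasibility: A x = b.

This gives the KKT block system:
  [ Q   A^T ] [ x     ]   [-c ]
  [ A    0  ] [ lambda ] = [ b ]

Solving the linear system:
  x*      = (-3, -1.25)
  lambda* = (-17.75)
  f(x*)   = 31.375

x* = (-3, -1.25), lambda* = (-17.75)


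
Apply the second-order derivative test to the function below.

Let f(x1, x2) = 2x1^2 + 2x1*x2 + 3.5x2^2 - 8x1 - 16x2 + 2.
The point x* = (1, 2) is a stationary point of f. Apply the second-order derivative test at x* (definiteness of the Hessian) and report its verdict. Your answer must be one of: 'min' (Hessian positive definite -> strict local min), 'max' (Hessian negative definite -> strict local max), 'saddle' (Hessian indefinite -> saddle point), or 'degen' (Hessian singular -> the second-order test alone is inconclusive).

Compute the Hessian H = grad^2 f:
  H = [[4, 2], [2, 7]]
Verify stationarity: grad f(x*) = H x* + g = (0, 0).
Eigenvalues of H: 3, 8.
Both eigenvalues > 0, so H is positive definite -> x* is a strict local min.

min


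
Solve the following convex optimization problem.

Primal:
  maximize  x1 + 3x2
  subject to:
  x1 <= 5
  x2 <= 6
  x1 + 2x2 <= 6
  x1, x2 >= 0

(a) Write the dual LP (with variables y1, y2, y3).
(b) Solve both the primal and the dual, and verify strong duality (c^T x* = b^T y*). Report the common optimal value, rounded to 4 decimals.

The standard primal-dual pair for 'max c^T x s.t. A x <= b, x >= 0' is:
  Dual:  min b^T y  s.t.  A^T y >= c,  y >= 0.

So the dual LP is:
  minimize  5y1 + 6y2 + 6y3
  subject to:
    y1 + y3 >= 1
    y2 + 2y3 >= 3
    y1, y2, y3 >= 0

Solving the primal: x* = (0, 3).
  primal value c^T x* = 9.
Solving the dual: y* = (0, 0, 1.5).
  dual value b^T y* = 9.
Strong duality: c^T x* = b^T y*. Confirmed.

9


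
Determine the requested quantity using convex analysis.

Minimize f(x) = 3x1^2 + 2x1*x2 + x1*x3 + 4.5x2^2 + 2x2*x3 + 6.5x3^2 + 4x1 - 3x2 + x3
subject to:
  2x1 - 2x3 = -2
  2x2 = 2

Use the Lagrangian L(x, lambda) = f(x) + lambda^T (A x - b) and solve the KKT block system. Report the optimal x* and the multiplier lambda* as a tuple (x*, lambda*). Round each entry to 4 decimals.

Form the Lagrangian:
  L(x, lambda) = (1/2) x^T Q x + c^T x + lambda^T (A x - b)
Stationarity (grad_x L = 0): Q x + c + A^T lambda = 0.
Primal feasibility: A x = b.

This gives the KKT block system:
  [ Q   A^T ] [ x     ]   [-c ]
  [ A    0  ] [ lambda ] = [ b ]

Solving the linear system:
  x*      = (-1.0952, 1, -0.0952)
  lambda* = (0.3333, -1.8095)
  f(x*)   = -1.5952

x* = (-1.0952, 1, -0.0952), lambda* = (0.3333, -1.8095)
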